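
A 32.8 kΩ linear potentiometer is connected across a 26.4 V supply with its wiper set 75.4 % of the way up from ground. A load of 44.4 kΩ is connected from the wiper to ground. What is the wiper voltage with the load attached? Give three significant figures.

The wiper splits the pot into (1−α)R = 8.069 kΩ above and αR = 24.73 kΩ below.
Lower section ‖ load = 15.88 kΩ.
V_wiper = 26.4 × 15.88/(8.069 + 15.88) = 17.5 V.

V ≈ 17.5 V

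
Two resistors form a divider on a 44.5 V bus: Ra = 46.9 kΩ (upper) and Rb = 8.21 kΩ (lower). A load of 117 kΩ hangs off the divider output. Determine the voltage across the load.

V_out ≈ 6.26 V

The load sits in parallel with Rb: Rb‖R_L = (8.21 × 117) / (8.21 + 117) = 7.672 kΩ.
V_out = 44.5 × 7.672 / (46.9 + 7.672) = 44.5 × 7.672/54.57 = 6.26 V.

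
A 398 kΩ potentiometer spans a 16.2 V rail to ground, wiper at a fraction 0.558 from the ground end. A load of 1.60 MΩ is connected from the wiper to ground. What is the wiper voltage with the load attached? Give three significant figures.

V ≈ 8.52 V

The wiper splits the pot into (1−α)R = 175.9 kΩ above and αR = 222.1 kΩ below.
Lower section ‖ load = 195.0 kΩ.
V_wiper = 16.2 × 195.0/(175.9 + 195.0) = 8.52 V.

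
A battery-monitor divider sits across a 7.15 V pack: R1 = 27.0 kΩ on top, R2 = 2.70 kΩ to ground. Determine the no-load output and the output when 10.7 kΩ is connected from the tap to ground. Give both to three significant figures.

Open-circuit: V = 7.15 × 2.70/(27.0 + 2.70) = 0.650 V.
With the load, R2 becomes R2‖R_L = 2.156 kΩ, so V = 7.15 × 2.156/29.16 = 0.529 V.

Unloaded: 0.650 V; loaded: 0.529 V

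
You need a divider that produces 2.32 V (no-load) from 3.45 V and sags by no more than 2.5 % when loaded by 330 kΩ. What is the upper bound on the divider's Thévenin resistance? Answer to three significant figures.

Loading drop = R_th/(R_th + R_L) ≤ 0.0250, so R_th ≤ R_L · ε/(1−ε) = 330 kΩ × 0.0250/0.9750 = 8.46 kΩ.

R_th ≤ 8.46 kΩ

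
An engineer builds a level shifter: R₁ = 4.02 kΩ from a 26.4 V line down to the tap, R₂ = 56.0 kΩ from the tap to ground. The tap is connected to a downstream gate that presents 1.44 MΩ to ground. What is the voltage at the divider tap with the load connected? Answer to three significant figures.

V_out ≈ 24.6 V

The load sits in parallel with R₂: R₂‖R_L = (56.0 × 1440) / (56.0 + 1440) = 53.90 kΩ.
V_out = 26.4 × 53.90 / (4.02 + 53.90) = 26.4 × 53.90/57.92 = 24.6 V.
(Unloaded it would have been 24.6 V.)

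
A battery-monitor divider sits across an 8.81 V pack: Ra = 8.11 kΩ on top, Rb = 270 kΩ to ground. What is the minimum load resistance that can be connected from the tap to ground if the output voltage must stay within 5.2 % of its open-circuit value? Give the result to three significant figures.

R_L(min) ≈ 144 kΩ

Output resistance R_th = Ra‖Rb = (8.11 × 270)/278.1 = 7.874 kΩ.
The fractional drop is R_th/(R_th + R_L); requiring this ≤ 0.0520 gives R_L ≥ R_th(1/0.0520 − 1) = 7.874 × 18.23 = 144 kΩ.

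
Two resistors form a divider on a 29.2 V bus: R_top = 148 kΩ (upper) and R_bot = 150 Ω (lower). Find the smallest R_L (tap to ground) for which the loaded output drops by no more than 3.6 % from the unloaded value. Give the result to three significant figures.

R_L(min) ≈ 4.01 kΩ

Output resistance R_th = R_top‖R_bot = (148000 × 150)/148200 = 149.8 Ω.
The fractional drop is R_th/(R_th + R_L); requiring this ≤ 0.0360 gives R_L ≥ R_th(1/0.0360 − 1) = 149.8 × 26.78 = 4.01 kΩ.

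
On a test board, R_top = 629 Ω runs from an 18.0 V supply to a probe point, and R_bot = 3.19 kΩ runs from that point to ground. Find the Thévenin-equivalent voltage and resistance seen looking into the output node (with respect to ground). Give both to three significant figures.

V_th is the open-circuit tap voltage: 18.0 × 3190/(629 + 3190) = 15.0 V.
With the supply zeroed, R_top and R_bot appear in parallel from the tap: R_th = R_top‖R_bot = (629 × 3190)/3819 = 525 Ω.

V_th = 15.0 V, R_th = 525 Ω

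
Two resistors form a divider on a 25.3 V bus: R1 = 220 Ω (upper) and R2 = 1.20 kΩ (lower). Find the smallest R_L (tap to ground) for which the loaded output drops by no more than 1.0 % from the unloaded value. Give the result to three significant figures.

R_L(min) ≈ 18.4 kΩ

Output resistance R_th = R1‖R2 = (220 × 1200)/1420 = 185.9 Ω.
The fractional drop is R_th/(R_th + R_L); requiring this ≤ 0.0100 gives R_L ≥ R_th(1/0.0100 − 1) = 185.9 × 99.00 = 18.4 kΩ.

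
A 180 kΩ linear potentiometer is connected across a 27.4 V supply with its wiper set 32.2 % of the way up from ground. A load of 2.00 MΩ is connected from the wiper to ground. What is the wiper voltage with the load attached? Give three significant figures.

V ≈ 8.65 V

The wiper splits the pot into (1−α)R = 122.0 kΩ above and αR = 57.96 kΩ below.
Lower section ‖ load = 56.33 kΩ.
V_wiper = 27.4 × 56.33/(122.0 + 56.33) = 8.65 V.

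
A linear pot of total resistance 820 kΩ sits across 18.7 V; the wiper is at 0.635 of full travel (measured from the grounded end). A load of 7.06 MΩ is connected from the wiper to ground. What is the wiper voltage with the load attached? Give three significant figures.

The wiper splits the pot into (1−α)R = 299.3 kΩ above and αR = 520.7 kΩ below.
Lower section ‖ load = 484.9 kΩ.
V_wiper = 18.7 × 484.9/(299.3 + 484.9) = 11.6 V.

V ≈ 11.6 V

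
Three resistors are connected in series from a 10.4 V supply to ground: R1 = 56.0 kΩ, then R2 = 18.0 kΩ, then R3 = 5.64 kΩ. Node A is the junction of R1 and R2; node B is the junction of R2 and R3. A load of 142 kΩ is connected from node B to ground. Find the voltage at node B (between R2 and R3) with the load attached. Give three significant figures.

At node B, R3 is in parallel with the load: R3‖R_L = 5.425 kΩ.
Below node A the resistance is R2 + (R3‖R_L) = 23.42 kΩ, so V_A = 10.4 × 23.42/79.42 = 3.067 V.
Then V_B = V_A × (R3‖R_L)/(R2 + R3‖R_L) = 3.067 × 5.425/23.42 = 0.710 V.

V ≈ 0.710 V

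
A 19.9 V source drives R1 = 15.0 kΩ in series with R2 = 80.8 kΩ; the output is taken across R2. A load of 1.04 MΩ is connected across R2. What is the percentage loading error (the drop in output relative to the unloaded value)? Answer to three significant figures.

1.20 %

The divider's output (Thévenin) resistance is R1‖R2 = 12.65 kΩ.
Fractional drop under load = R_th/(R_th + R_L) = 12.65 / (12.65 + 1040) = 0.01202.
So the output falls by 1.20 %.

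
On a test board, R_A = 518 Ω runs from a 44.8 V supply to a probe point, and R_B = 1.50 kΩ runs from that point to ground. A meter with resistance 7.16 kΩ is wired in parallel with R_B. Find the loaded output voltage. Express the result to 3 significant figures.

V_out ≈ 31.6 V

The load sits in parallel with R_B: R_B‖R_L = (1500 × 7160) / (1500 + 7160) = 1240 Ω.
V_out = 44.8 × 1240 / (518 + 1240) = 44.8 × 1240/1758 = 31.6 V.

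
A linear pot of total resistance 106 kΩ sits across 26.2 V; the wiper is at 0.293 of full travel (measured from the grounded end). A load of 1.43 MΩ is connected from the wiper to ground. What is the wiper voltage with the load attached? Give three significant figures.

The wiper splits the pot into (1−α)R = 74.94 kΩ above and αR = 31.06 kΩ below.
Lower section ‖ load = 30.40 kΩ.
V_wiper = 26.2 × 30.40/(74.94 + 30.40) = 7.56 V.

V ≈ 7.56 V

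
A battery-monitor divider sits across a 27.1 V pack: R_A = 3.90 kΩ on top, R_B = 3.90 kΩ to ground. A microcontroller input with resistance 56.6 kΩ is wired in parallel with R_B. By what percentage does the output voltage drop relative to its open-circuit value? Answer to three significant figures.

3.33 %

The divider's output (Thévenin) resistance is R_A‖R_B = 1.950 kΩ.
Fractional drop under load = R_th/(R_th + R_L) = 1.950 / (1.950 + 56.6) = 0.03330.
So the output falls by 3.33 %.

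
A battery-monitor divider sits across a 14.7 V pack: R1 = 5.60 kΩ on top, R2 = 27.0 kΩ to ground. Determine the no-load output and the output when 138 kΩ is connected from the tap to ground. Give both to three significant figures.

Open-circuit: V = 14.7 × 27.0/(5.60 + 27.0) = 12.2 V.
With the load, R2 becomes R2‖R_L = 22.58 kΩ, so V = 14.7 × 22.58/28.18 = 11.8 V.

Unloaded: 12.2 V; loaded: 11.8 V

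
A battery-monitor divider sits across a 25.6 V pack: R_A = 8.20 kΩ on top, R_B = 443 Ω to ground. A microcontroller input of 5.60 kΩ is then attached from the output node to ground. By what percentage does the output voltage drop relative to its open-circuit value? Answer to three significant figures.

The divider's output (Thévenin) resistance is R_A‖R_B = 420.3 Ω.
Fractional drop under load = R_th/(R_th + R_L) = 420.3 / (420.3 + 5600) = 0.06981.
So the output falls by 6.98 %.

6.98 %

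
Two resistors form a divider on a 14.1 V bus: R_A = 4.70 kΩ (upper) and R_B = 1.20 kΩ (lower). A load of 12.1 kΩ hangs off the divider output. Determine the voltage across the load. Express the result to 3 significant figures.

The load sits in parallel with R_B: R_B‖R_L = (1.20 × 12.1) / (1.20 + 12.1) = 1.092 kΩ.
V_out = 14.1 × 1.092 / (4.70 + 1.092) = 14.1 × 1.092/5.792 = 2.66 V.

V_out ≈ 2.66 V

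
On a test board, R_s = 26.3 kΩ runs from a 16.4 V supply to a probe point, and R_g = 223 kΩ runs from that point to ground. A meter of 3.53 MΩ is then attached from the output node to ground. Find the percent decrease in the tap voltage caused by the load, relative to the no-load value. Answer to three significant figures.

0.662 %

The divider's output (Thévenin) resistance is R_s‖R_g = 23.53 kΩ.
Fractional drop under load = R_th/(R_th + R_L) = 23.53 / (23.53 + 3530) = 0.006620.
So the output falls by 0.662 %.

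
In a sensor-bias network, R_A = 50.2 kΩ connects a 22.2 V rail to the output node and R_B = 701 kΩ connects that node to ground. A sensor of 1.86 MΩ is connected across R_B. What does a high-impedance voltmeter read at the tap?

V_out ≈ 20.2 V

The load sits in parallel with R_B: R_B‖R_L = (701 × 1860) / (701 + 1860) = 509.1 kΩ.
V_out = 22.2 × 509.1 / (50.2 + 509.1) = 22.2 × 509.1/559.3 = 20.2 V.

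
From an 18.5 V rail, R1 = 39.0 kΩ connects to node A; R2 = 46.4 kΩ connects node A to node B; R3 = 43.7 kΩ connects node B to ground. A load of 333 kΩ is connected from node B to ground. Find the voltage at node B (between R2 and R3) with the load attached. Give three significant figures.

At node B, R3 is in parallel with the load: R3‖R_L = 38.63 kΩ.
Below node A the resistance is R2 + (R3‖R_L) = 85.03 kΩ, so V_A = 18.5 × 85.03/124.0 = 12.68 V.
Then V_B = V_A × (R3‖R_L)/(R2 + R3‖R_L) = 12.68 × 38.63/85.03 = 5.76 V.

V ≈ 5.76 V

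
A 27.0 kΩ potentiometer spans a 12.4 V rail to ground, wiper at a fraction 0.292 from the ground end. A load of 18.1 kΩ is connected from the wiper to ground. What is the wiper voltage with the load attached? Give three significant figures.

V ≈ 2.77 V

The wiper splits the pot into (1−α)R = 19.12 kΩ above and αR = 7.884 kΩ below.
Lower section ‖ load = 5.492 kΩ.
V_wiper = 12.4 × 5.492/(19.12 + 5.492) = 2.77 V.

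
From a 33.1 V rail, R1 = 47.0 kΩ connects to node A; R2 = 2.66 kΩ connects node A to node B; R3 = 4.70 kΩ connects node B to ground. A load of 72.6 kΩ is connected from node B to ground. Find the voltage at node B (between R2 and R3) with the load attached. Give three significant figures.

V ≈ 2.70 V

At node B, R3 is in parallel with the load: R3‖R_L = 4.414 kΩ.
Below node A the resistance is R2 + (R3‖R_L) = 7.074 kΩ, so V_A = 33.1 × 7.074/54.07 = 4.330 V.
Then V_B = V_A × (R3‖R_L)/(R2 + R3‖R_L) = 4.330 × 4.414/7.074 = 2.70 V.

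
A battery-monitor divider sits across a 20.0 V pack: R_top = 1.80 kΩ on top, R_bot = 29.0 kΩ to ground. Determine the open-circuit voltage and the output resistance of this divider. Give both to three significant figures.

V_th is the open-circuit tap voltage: 20.0 × 29.0/(1.80 + 29.0) = 18.8 V.
With the supply zeroed, R_top and R_bot appear in parallel from the tap: R_th = R_top‖R_bot = (1.80 × 29.0)/30.80 = 1.69 kΩ.

V_th = 18.8 V, R_th = 1.69 kΩ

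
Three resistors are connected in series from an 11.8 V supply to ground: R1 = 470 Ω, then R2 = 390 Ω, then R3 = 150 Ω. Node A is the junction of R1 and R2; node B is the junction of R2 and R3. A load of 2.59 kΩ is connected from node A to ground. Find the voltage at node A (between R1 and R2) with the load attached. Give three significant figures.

Below node A the series string R2+R3 = 540.0 Ω sits in parallel with the 2590 Ω load: 446.8 Ω.
V_A = 11.8 × 446.8/(470 + 446.8) = 5.75 V.

V ≈ 5.75 V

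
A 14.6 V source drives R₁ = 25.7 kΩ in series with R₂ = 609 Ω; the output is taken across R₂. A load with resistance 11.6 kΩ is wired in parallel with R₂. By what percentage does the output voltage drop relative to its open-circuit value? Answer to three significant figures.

The divider's output (Thévenin) resistance is R₁‖R₂ = 594.9 Ω.
Fractional drop under load = R_th/(R_th + R_L) = 594.9 / (594.9 + 11600) = 0.04878.
So the output falls by 4.88 %.

4.88 %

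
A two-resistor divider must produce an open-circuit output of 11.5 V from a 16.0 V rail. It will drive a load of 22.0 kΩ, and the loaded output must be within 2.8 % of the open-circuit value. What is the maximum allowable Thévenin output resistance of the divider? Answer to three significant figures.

R_th ≤ 634 Ω

Loading drop = R_th/(R_th + R_L) ≤ 0.0280, so R_th ≤ R_L · ε/(1−ε) = 22.0 kΩ × 0.0280/0.9720 = 634 Ω.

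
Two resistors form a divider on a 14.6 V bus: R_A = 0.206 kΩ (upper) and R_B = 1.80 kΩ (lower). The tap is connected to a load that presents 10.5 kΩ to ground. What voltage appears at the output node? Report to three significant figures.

V_out ≈ 12.9 V

The load sits in parallel with R_B: R_B‖R_L = (1800 × 10500) / (1800 + 10500) = 1537 Ω.
V_out = 14.6 × 1537 / (206 + 1537) = 14.6 × 1537/1743 = 12.9 V.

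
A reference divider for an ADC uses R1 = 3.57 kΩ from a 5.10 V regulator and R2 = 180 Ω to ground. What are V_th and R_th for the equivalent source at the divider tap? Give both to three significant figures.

V_th is the open-circuit tap voltage: 5.10 × 180/(3570 + 180) = 0.245 V.
With the supply zeroed, R1 and R2 appear in parallel from the tap: R_th = R1‖R2 = (3570 × 180)/3750 = 171 Ω.

V_th = 0.245 V, R_th = 171 Ω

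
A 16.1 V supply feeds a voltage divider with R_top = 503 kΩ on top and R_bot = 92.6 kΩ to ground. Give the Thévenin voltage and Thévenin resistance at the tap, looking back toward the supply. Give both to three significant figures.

V_th is the open-circuit tap voltage: 16.1 × 92.6/(503 + 92.6) = 2.50 V.
With the supply zeroed, R_top and R_bot appear in parallel from the tap: R_th = R_top‖R_bot = (503 × 92.6)/595.6 = 78.2 kΩ.

V_th = 2.50 V, R_th = 78.2 kΩ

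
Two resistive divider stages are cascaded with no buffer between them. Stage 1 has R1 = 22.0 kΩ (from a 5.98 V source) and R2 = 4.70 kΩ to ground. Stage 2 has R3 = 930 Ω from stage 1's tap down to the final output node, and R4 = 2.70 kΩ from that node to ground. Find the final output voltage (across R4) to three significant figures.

V_out ≈ 0.379 V

Stage 2 presents R3+R4 = 3630 Ω as a load on stage 1's tap.
Stage 1's lower leg becomes R2‖(R3+R4) = 2048 Ω, so V_mid = 5.98 × 2048/24050 = 0.5093 V.
Stage 2 is itself unloaded: V_out = V_mid × R4/(R3+R4) = 0.5093 × 2700/3630 = 0.379 V.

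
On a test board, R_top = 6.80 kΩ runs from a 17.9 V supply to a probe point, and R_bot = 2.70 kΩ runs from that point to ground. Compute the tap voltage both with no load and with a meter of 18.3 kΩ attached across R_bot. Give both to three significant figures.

Open-circuit: V = 17.9 × 2.70/(6.80 + 2.70) = 5.09 V.
With the load, R_bot becomes R_bot‖R_L = 2.353 kΩ, so V = 17.9 × 2.353/9.153 = 4.60 V.

Unloaded: 5.09 V; loaded: 4.60 V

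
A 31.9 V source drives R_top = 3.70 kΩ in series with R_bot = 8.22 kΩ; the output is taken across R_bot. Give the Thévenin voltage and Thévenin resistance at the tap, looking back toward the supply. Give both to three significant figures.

V_th = 22.0 V, R_th = 2.55 kΩ

V_th is the open-circuit tap voltage: 31.9 × 8.22/(3.70 + 8.22) = 22.0 V.
With the supply zeroed, R_top and R_bot appear in parallel from the tap: R_th = R_top‖R_bot = (3.70 × 8.22)/11.92 = 2.55 kΩ.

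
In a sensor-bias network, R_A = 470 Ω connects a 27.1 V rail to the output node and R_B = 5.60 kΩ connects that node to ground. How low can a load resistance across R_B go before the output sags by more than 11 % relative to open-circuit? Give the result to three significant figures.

Output resistance R_th = R_A‖R_B = (470 × 5600)/6070 = 433.6 Ω.
The fractional drop is R_th/(R_th + R_L); requiring this ≤ 0.110 gives R_L ≥ R_th(1/0.110 − 1) = 433.6 × 8.091 = 3.51 kΩ.

R_L(min) ≈ 3.51 kΩ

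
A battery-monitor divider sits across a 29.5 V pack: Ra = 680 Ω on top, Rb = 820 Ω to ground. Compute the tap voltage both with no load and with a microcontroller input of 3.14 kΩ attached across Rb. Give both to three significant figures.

Unloaded: 16.1 V; loaded: 14.4 V

Open-circuit: V = 29.5 × 820/(680 + 820) = 16.1 V.
With the load, Rb becomes Rb‖R_L = 650.2 Ω, so V = 29.5 × 650.2/1330 = 14.4 V.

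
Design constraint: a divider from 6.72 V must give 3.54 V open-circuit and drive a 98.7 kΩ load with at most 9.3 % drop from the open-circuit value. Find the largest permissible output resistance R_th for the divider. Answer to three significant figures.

R_th ≤ 10.1 kΩ

Loading drop = R_th/(R_th + R_L) ≤ 0.0930, so R_th ≤ R_L · ε/(1−ε) = 98.7 kΩ × 0.0930/0.9070 = 10.1 kΩ.
(Any R1, R2 with R2/(R1+R2) = 0.527 and R1‖R2 ≤ 10.1 kΩ will meet the spec.)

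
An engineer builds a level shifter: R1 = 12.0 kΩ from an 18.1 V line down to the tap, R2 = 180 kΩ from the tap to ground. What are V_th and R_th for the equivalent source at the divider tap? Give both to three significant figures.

V_th = 17.0 V, R_th = 11.2 kΩ

V_th is the open-circuit tap voltage: 18.1 × 180/(12.0 + 180) = 17.0 V.
With the supply zeroed, R1 and R2 appear in parallel from the tap: R_th = R1‖R2 = (12.0 × 180)/192.0 = 11.2 kΩ.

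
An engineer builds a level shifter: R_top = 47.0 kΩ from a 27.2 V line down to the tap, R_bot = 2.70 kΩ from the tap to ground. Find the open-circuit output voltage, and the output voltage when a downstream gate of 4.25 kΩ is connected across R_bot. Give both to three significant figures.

Unloaded: 1.48 V; loaded: 0.923 V

Open-circuit: V = 27.2 × 2.70/(47.0 + 2.70) = 1.48 V.
With the load, R_bot becomes R_bot‖R_L = 1.651 kΩ, so V = 27.2 × 1.651/48.65 = 0.923 V.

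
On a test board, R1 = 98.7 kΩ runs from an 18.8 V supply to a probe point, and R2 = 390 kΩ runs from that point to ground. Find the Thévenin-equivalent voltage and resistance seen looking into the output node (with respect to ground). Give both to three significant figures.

V_th = 15.0 V, R_th = 78.8 kΩ

V_th is the open-circuit tap voltage: 18.8 × 390/(98.7 + 390) = 15.0 V.
With the supply zeroed, R1 and R2 appear in parallel from the tap: R_th = R1‖R2 = (98.7 × 390)/488.7 = 78.8 kΩ.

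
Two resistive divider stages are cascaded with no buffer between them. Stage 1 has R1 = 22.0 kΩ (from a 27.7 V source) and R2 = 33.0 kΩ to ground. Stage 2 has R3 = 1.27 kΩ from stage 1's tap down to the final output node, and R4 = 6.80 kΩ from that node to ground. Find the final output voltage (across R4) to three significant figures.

V_out ≈ 5.31 V

Stage 2 presents R3+R4 = 8.070 kΩ as a load on stage 1's tap.
Stage 1's lower leg becomes R2‖(R3+R4) = 6.484 kΩ, so V_mid = 27.7 × 6.484/28.48 = 6.306 V.
Stage 2 is itself unloaded: V_out = V_mid × R4/(R3+R4) = 6.306 × 6.80/8.070 = 5.31 V.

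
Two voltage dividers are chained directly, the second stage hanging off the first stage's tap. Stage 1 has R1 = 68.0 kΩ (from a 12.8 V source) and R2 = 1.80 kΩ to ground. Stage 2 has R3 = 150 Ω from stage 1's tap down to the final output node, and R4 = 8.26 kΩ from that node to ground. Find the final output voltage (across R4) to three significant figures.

Stage 2 presents R3+R4 = 8410 Ω as a load on stage 1's tap.
Stage 1's lower leg becomes R2‖(R3+R4) = 1483 Ω, so V_mid = 12.8 × 1483/69480 = 0.2731 V.
Stage 2 is itself unloaded: V_out = V_mid × R4/(R3+R4) = 0.2731 × 8260/8410 = 0.268 V.

V_out ≈ 0.268 V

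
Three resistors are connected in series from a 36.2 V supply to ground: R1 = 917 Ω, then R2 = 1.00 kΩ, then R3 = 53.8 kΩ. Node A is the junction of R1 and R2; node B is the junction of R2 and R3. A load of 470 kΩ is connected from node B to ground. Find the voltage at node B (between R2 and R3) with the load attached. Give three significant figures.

V ≈ 34.8 V

At node B, R3 is in parallel with the load: R3‖R_L = 48270 Ω.
Below node A the resistance is R2 + (R3‖R_L) = 49270 Ω, so V_A = 36.2 × 49270/50190 = 35.54 V.
Then V_B = V_A × (R3‖R_L)/(R2 + R3‖R_L) = 35.54 × 48270/49270 = 34.8 V.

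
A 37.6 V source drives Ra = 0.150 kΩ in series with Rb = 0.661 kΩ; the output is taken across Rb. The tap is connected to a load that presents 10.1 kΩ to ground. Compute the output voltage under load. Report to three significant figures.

V_out ≈ 30.3 V

The load sits in parallel with Rb: Rb‖R_L = (661 × 10100) / (661 + 10100) = 620.4 Ω.
V_out = 37.6 × 620.4 / (150 + 620.4) = 37.6 × 620.4/770.4 = 30.3 V.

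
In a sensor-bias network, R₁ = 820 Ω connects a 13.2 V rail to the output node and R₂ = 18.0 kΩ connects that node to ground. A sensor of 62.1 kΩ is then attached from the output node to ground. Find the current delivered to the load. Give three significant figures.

I_L ≈ 0.201 mA

R₂‖R_L = 13960 Ω; V_out = 13.2 × 13960/14780 = 12.47 V.
I_L = V_out / R_L = 12.47 / 62.1 kΩ = 0.201 mA.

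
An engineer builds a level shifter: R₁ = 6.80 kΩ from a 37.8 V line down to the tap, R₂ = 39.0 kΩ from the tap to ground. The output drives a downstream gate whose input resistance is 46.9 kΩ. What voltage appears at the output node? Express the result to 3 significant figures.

The load sits in parallel with R₂: R₂‖R_L = (39.0 × 46.9) / (39.0 + 46.9) = 21.29 kΩ.
V_out = 37.8 × 21.29 / (6.80 + 21.29) = 37.8 × 21.29/28.09 = 28.7 V.

V_out ≈ 28.7 V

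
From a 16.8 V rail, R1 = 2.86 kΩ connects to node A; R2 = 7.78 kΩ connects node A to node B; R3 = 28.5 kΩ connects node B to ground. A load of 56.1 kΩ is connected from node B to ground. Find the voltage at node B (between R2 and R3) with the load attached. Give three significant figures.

At node B, R3 is in parallel with the load: R3‖R_L = 18.90 kΩ.
Below node A the resistance is R2 + (R3‖R_L) = 26.68 kΩ, so V_A = 16.8 × 26.68/29.54 = 15.17 V.
Then V_B = V_A × (R3‖R_L)/(R2 + R3‖R_L) = 15.17 × 18.90/26.68 = 10.7 V.

V ≈ 10.7 V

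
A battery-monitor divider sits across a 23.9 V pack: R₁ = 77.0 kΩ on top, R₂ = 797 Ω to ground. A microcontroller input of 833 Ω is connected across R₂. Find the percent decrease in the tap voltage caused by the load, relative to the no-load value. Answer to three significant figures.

Unloaded V = 23.9 × 797/77800 = 0.2448 V.
Loaded: R₂‖R_L = 407.3 Ω, giving V = 23.9 × 407.3/77410 = 0.1258 V.
Drop = (0.2448 − 0.1258) / 0.2448 = 48.6 %.

48.6 %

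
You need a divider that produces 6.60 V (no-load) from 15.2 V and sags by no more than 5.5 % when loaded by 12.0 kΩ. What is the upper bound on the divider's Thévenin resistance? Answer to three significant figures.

Loading drop = R_th/(R_th + R_L) ≤ 0.0550, so R_th ≤ R_L · ε/(1−ε) = 12.0 kΩ × 0.0550/0.9450 = 698 Ω.

R_th ≤ 698 Ω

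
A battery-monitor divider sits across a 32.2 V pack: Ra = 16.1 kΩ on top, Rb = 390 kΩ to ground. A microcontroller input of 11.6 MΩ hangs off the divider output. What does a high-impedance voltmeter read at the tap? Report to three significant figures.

V_out ≈ 30.9 V

The load sits in parallel with Rb: Rb‖R_L = (390 × 11600) / (390 + 11600) = 377.3 kΩ.
V_out = 32.2 × 377.3 / (16.1 + 377.3) = 32.2 × 377.3/393.4 = 30.9 V.
(Unloaded it would have been 30.9 V.)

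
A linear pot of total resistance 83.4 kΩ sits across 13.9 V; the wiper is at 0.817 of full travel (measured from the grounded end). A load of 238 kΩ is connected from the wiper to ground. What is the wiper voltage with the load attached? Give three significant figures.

V ≈ 10.8 V

The wiper splits the pot into (1−α)R = 15.26 kΩ above and αR = 68.14 kΩ below.
Lower section ‖ load = 52.97 kΩ.
V_wiper = 13.9 × 52.97/(15.26 + 52.97) = 10.8 V.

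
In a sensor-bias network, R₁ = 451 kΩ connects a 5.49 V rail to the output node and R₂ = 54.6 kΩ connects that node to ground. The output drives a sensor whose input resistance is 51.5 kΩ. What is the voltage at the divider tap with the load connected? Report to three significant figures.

The load sits in parallel with R₂: R₂‖R_L = (54.6 × 51.5) / (54.6 + 51.5) = 26.50 kΩ.
V_out = 5.49 × 26.50 / (451 + 26.50) = 5.49 × 26.50/477.5 = 0.305 V.

V_out ≈ 0.305 V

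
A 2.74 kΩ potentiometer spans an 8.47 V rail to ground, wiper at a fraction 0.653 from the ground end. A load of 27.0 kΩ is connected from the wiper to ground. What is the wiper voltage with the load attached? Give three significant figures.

V ≈ 5.41 V

The wiper splits the pot into (1−α)R = 950.8 Ω above and αR = 1789 Ω below.
Lower section ‖ load = 1678 Ω.
V_wiper = 8.47 × 1678/(950.8 + 1678) = 5.41 V.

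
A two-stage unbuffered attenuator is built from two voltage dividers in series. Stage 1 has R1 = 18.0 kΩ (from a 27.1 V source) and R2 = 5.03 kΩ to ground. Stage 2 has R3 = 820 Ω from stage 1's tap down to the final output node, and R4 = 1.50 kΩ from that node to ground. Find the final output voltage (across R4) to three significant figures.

V_out ≈ 1.42 V

Stage 2 presents R3+R4 = 2320 Ω as a load on stage 1's tap.
Stage 1's lower leg becomes R2‖(R3+R4) = 1588 Ω, so V_mid = 27.1 × 1588/19590 = 2.197 V.
Stage 2 is itself unloaded: V_out = V_mid × R4/(R3+R4) = 2.197 × 1500/2320 = 1.42 V.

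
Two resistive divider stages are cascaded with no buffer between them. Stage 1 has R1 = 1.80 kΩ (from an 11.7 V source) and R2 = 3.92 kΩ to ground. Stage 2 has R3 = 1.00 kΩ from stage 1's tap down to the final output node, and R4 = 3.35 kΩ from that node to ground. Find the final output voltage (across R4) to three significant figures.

V_out ≈ 4.81 V

Stage 2 presents R3+R4 = 4.350 kΩ as a load on stage 1's tap.
Stage 1's lower leg becomes R2‖(R3+R4) = 2.062 kΩ, so V_mid = 11.7 × 2.062/3.862 = 6.247 V.
Stage 2 is itself unloaded: V_out = V_mid × R4/(R3+R4) = 6.247 × 3.35/4.350 = 4.81 V.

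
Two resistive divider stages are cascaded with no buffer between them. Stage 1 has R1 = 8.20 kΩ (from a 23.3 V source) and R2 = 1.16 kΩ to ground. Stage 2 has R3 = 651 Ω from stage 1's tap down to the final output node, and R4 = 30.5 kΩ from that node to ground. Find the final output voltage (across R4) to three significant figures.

V_out ≈ 2.74 V

Stage 2 presents R3+R4 = 31150 Ω as a load on stage 1's tap.
Stage 1's lower leg becomes R2‖(R3+R4) = 1118 Ω, so V_mid = 23.3 × 1118/9318 = 2.796 V.
Stage 2 is itself unloaded: V_out = V_mid × R4/(R3+R4) = 2.796 × 30500/31150 = 2.74 V.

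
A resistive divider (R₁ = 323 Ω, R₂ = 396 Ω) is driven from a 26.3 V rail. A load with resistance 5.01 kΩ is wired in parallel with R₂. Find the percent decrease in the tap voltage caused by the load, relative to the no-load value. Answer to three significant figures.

3.43 %

The divider's output (Thévenin) resistance is R₁‖R₂ = 177.9 Ω.
Fractional drop under load = R_th/(R_th + R_L) = 177.9 / (177.9 + 5010) = 0.03429.
So the output falls by 3.43 %.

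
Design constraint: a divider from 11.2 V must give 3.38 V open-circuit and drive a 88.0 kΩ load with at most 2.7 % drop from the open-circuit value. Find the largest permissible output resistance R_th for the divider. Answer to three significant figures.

Loading drop = R_th/(R_th + R_L) ≤ 0.0270, so R_th ≤ R_L · ε/(1−ε) = 88.0 kΩ × 0.0270/0.9730 = 2.44 kΩ.
(Any R1, R2 with R2/(R1+R2) = 0.302 and R1‖R2 ≤ 2.44 kΩ will meet the spec.)

R_th ≤ 2.44 kΩ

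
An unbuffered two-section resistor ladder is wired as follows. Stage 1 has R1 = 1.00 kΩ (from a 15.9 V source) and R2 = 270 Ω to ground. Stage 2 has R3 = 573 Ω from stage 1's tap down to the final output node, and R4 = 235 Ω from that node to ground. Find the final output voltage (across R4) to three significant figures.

Stage 2 presents R3+R4 = 808.0 Ω as a load on stage 1's tap.
Stage 1's lower leg becomes R2‖(R3+R4) = 202.4 Ω, so V_mid = 15.9 × 202.4/1202 = 2.676 V.
Stage 2 is itself unloaded: V_out = V_mid × R4/(R3+R4) = 2.676 × 235/808.0 = 0.778 V.

V_out ≈ 0.778 V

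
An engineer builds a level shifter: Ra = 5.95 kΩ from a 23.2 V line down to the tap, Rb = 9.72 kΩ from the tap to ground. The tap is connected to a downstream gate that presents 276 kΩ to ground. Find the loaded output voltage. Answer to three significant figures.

V_out ≈ 14.2 V

The load sits in parallel with Rb: Rb‖R_L = (9.72 × 276) / (9.72 + 276) = 9.389 kΩ.
V_out = 23.2 × 9.389 / (5.95 + 9.389) = 23.2 × 9.389/15.34 = 14.2 V.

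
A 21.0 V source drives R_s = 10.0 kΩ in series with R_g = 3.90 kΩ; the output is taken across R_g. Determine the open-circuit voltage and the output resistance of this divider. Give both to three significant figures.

V_th is the open-circuit tap voltage: 21.0 × 3.90/(10.0 + 3.90) = 5.89 V.
With the supply zeroed, R_s and R_g appear in parallel from the tap: R_th = R_s‖R_g = (10.0 × 3.90)/13.90 = 2.81 kΩ.

V_th = 5.89 V, R_th = 2.81 kΩ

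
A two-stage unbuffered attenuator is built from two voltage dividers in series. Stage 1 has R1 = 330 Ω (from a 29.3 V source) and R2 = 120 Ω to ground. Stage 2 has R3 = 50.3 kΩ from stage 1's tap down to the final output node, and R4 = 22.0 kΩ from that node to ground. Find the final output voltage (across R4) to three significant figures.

Stage 2 presents R3+R4 = 72300 Ω as a load on stage 1's tap.
Stage 1's lower leg becomes R2‖(R3+R4) = 119.8 Ω, so V_mid = 29.3 × 119.8/449.8 = 7.804 V.
Stage 2 is itself unloaded: V_out = V_mid × R4/(R3+R4) = 7.804 × 22000/72300 = 2.37 V.

V_out ≈ 2.37 V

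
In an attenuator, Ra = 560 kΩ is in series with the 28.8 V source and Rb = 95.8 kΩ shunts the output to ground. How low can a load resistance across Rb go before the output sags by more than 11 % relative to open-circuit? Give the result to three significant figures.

R_L(min) ≈ 662 kΩ

Output resistance R_th = Ra‖Rb = (560 × 95.8)/655.8 = 81.81 kΩ.
The fractional drop is R_th/(R_th + R_L); requiring this ≤ 0.110 gives R_L ≥ R_th(1/0.110 − 1) = 81.81 × 8.091 = 662 kΩ.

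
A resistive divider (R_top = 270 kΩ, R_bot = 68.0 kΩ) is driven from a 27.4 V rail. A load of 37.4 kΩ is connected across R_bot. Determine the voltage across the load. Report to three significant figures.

The load sits in parallel with R_bot: R_bot‖R_L = (68.0 × 37.4) / (68.0 + 37.4) = 24.13 kΩ.
V_out = 27.4 × 24.13 / (270 + 24.13) = 27.4 × 24.13/294.1 = 2.25 V.
(Unloaded it would have been 5.51 V.)

V_out ≈ 2.25 V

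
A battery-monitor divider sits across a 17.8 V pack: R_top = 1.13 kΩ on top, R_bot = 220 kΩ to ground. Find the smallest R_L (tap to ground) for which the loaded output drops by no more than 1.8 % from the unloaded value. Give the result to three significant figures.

Output resistance R_th = R_top‖R_bot = (1.13 × 220)/221.1 = 1.124 kΩ.
The fractional drop is R_th/(R_th + R_L); requiring this ≤ 0.0180 gives R_L ≥ R_th(1/0.0180 − 1) = 1.124 × 54.56 = 61.3 kΩ.

R_L(min) ≈ 61.3 kΩ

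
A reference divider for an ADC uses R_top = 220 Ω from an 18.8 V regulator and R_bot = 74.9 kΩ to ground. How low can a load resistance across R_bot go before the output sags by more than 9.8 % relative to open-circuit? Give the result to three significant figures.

R_L(min) ≈ 2.02 kΩ

Output resistance R_th = R_top‖R_bot = (220 × 74900)/75120 = 219.4 Ω.
The fractional drop is R_th/(R_th + R_L); requiring this ≤ 0.0980 gives R_L ≥ R_th(1/0.0980 − 1) = 219.4 × 9.204 = 2.02 kΩ.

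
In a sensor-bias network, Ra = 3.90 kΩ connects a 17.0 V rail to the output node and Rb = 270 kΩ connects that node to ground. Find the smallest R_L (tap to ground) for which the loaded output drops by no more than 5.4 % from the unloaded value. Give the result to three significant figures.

Output resistance R_th = Ra‖Rb = (3.90 × 270)/273.9 = 3.844 kΩ.
The fractional drop is R_th/(R_th + R_L); requiring this ≤ 0.0540 gives R_L ≥ R_th(1/0.0540 − 1) = 3.844 × 17.52 = 67.3 kΩ.

R_L(min) ≈ 67.3 kΩ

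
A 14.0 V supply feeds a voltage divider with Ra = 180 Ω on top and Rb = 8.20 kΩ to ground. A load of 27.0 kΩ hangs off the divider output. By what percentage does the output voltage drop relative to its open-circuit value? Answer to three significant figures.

0.648 %

The divider's output (Thévenin) resistance is Ra‖Rb = 176.1 Ω.
Fractional drop under load = R_th/(R_th + R_L) = 176.1 / (176.1 + 27000) = 0.006481.
So the output falls by 0.648 %.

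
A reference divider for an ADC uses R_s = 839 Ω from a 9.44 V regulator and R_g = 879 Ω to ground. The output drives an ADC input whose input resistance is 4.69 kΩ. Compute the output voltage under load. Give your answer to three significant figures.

The load sits in parallel with R_g: R_g‖R_L = (879 × 4690) / (879 + 4690) = 740.3 Ω.
V_out = 9.44 × 740.3 / (839 + 740.3) = 9.44 × 740.3/1579 = 4.42 V.
(Unloaded it would have been 4.83 V.)

V_out ≈ 4.42 V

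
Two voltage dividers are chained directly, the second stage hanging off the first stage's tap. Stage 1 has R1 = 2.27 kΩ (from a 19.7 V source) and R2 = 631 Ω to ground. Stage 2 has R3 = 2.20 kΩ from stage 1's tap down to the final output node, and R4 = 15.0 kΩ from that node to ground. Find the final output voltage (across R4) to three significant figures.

Stage 2 presents R3+R4 = 17200 Ω as a load on stage 1's tap.
Stage 1's lower leg becomes R2‖(R3+R4) = 608.7 Ω, so V_mid = 19.7 × 608.7/2879 = 4.165 V.
Stage 2 is itself unloaded: V_out = V_mid × R4/(R3+R4) = 4.165 × 15000/17200 = 3.63 V.

V_out ≈ 3.63 V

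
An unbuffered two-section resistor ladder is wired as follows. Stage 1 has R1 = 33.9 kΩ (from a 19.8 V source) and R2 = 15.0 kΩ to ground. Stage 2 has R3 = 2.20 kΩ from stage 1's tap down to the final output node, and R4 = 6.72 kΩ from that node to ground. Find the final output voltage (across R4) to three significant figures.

Stage 2 presents R3+R4 = 8.920 kΩ as a load on stage 1's tap.
Stage 1's lower leg becomes R2‖(R3+R4) = 5.594 kΩ, so V_mid = 19.8 × 5.594/39.49 = 2.804 V.
Stage 2 is itself unloaded: V_out = V_mid × R4/(R3+R4) = 2.804 × 6.72/8.920 = 2.11 V.

V_out ≈ 2.11 V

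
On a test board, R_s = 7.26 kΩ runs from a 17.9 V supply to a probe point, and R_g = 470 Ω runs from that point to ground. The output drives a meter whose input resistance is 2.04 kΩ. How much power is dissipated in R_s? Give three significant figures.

P ≈ 39.8 mW

Total resistance from the source is R_s + (R_g‖R_L) = 7642 Ω, so I = 17.9/7642 Ω = 2.342 mA.
P = I²·R_s = (2.342 mA)² × 7.26 kΩ = 39.8 mW.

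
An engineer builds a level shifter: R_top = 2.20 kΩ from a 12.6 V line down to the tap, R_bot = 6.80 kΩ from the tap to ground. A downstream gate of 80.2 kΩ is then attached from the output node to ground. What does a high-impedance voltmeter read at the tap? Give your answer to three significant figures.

The load sits in parallel with R_bot: R_bot‖R_L = (6.80 × 80.2) / (6.80 + 80.2) = 6.269 kΩ.
V_out = 12.6 × 6.269 / (2.20 + 6.269) = 12.6 × 6.269/8.469 = 9.33 V.
(Unloaded it would have been 9.52 V.)

V_out ≈ 9.33 V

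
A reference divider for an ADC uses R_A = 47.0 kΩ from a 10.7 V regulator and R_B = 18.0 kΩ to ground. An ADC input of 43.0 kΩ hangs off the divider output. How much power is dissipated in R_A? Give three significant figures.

Total resistance from the source is R_A + (R_B‖R_L) = 59.69 kΩ, so I = 10.7/59.69 kΩ = 0.1793 mA.
P = I²·R_A = (0.1793 mA)² × 47.0 kΩ = 1.51 mW.

P ≈ 1.51 mW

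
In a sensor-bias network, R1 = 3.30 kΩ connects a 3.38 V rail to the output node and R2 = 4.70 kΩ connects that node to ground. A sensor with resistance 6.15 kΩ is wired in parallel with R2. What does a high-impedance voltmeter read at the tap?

V_out ≈ 1.51 V

The load sits in parallel with R2: R2‖R_L = (4.70 × 6.15) / (4.70 + 6.15) = 2.664 kΩ.
V_out = 3.38 × 2.664 / (3.30 + 2.664) = 3.38 × 2.664/5.964 = 1.51 V.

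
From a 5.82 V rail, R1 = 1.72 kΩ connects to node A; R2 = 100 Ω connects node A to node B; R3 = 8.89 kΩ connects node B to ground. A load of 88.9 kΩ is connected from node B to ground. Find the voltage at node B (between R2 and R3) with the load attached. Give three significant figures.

V ≈ 4.75 V

At node B, R3 is in parallel with the load: R3‖R_L = 8082 Ω.
Below node A the resistance is R2 + (R3‖R_L) = 8182 Ω, so V_A = 5.82 × 8182/9902 = 4.809 V.
Then V_B = V_A × (R3‖R_L)/(R2 + R3‖R_L) = 4.809 × 8082/8182 = 4.75 V.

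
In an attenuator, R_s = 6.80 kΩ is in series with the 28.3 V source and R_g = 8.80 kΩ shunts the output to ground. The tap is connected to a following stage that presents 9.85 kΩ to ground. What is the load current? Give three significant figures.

I_L ≈ 1.17 mA

R_g‖R_L = 4.648 kΩ; V_out = 28.3 × 4.648/11.45 = 11.49 V.
I_L = V_out / R_L = 11.49 / 9.85 kΩ = 1.17 mA.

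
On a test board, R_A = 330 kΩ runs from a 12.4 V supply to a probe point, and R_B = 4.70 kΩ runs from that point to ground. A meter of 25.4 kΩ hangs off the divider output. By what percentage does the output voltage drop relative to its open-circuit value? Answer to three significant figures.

15.4 %

Unloaded V = 12.4 × 4.70/334.7 = 0.1741 V.
Loaded: R_B‖R_L = 3.966 kΩ, giving V = 12.4 × 3.966/334.0 = 0.1473 V.
Drop = (0.1741 − 0.1473) / 0.1741 = 15.4 %.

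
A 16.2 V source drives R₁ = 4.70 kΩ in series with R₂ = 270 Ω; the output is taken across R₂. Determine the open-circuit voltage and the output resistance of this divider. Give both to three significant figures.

V_th is the open-circuit tap voltage: 16.2 × 270/(4700 + 270) = 0.880 V.
With the supply zeroed, R₁ and R₂ appear in parallel from the tap: R_th = R₁‖R₂ = (4700 × 270)/4970 = 255 Ω.

V_th = 0.880 V, R_th = 255 Ω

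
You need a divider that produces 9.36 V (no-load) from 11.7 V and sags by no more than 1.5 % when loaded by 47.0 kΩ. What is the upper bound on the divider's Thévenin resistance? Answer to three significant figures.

R_th ≤ 716 Ω

Loading drop = R_th/(R_th + R_L) ≤ 0.0150, so R_th ≤ R_L · ε/(1−ε) = 47.0 kΩ × 0.0150/0.9850 = 716 Ω.
(Any R1, R2 with R2/(R1+R2) = 0.800 and R1‖R2 ≤ 716 Ω will meet the spec.)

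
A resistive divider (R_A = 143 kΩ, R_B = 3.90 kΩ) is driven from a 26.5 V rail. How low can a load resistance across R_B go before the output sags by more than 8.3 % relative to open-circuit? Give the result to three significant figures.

Output resistance R_th = R_A‖R_B = (143 × 3.90)/146.9 = 3.796 kΩ.
The fractional drop is R_th/(R_th + R_L); requiring this ≤ 0.0830 gives R_L ≥ R_th(1/0.0830 − 1) = 3.796 × 11.05 = 41.9 kΩ.

R_L(min) ≈ 41.9 kΩ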